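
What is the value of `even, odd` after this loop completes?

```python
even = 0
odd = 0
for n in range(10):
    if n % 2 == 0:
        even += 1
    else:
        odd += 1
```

Count evens and odds in range(10)
`even, odd` takes the values: (0, 0) → (1, 0) → (1, 1) → (2, 1) → (2, 2) → (3, 2) → (3, 3) → (4, 3) → (4, 4) → (5, 4) → (5, 5)

Answer: 5, 5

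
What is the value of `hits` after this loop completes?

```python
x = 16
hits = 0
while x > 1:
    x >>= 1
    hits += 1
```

Count right shifts until 1
`hits` takes the values: 0 → 1 → 2 → 3 → 4

Answer: 4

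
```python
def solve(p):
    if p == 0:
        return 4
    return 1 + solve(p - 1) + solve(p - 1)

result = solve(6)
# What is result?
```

solve(p) = 1 + 2·solve(p-1), solve(0)=4. Closed form: (4+1)·2^6 - 1 = 319.

Answer: 319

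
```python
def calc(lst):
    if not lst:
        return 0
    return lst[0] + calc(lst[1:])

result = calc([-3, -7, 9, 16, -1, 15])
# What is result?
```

(-3) + (-7) + 9 + 16 + (-1) + 15 + 0 = 29

Answer: 29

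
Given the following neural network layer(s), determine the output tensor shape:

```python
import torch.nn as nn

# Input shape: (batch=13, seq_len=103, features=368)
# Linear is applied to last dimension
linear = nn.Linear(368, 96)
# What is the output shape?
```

Input: (13, 103, 368) -> Output: (13, 103, 96)

Answer: (13, 103, 96)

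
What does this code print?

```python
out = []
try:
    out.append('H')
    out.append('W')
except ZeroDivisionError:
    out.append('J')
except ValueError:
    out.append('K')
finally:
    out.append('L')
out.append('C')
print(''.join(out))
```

Execution trace: 'H' (try body) → 'W' (try body, no exception) → 'L' (finally) → 'C' (after the try/except). Output: HWLC

Answer: HWLC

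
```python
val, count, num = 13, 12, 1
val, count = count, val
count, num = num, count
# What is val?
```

Trace:
`val, count, num = 13, 12, 1` → val = 13; count = 12; num = 1
`val, count = count, val` → val = 12; count = 13
`count, num = num, count` → count = 1; num = 13
So val = 12

Answer: 12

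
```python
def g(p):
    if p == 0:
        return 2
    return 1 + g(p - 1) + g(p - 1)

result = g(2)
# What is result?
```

g(p) = 1 + 2·g(p-1), g(0)=2. Closed form: (2+1)·2^2 - 1 = 11.

Answer: 11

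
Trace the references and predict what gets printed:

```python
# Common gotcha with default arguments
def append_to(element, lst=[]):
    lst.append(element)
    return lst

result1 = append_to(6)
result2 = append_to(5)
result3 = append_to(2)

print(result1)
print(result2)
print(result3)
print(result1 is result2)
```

Key concept: mutable default argument gotcha.
Step by step:
`result1 = append_to(6)` → result1 = [6]
`result2 = append_to(5)` → result1 = [6, 5] (same object as result2); result2 = [6, 5] (same object as result1)
`result3 = append_to(2)` → result1 = [6, 5, 2] (same object as result2, result3); result2 = [6, 5, 2] (same object as result1, result3); result3 = [6, 5, 2] (same object as result1, result2)
`print(result1)` → prints [6, 5, 2]
`print(result2)` → prints [6, 5, 2]
`print(result3)` → prints [6, 5, 2]
`print(result1 is result2)` → prints True

Answer:
[6, 5, 2]
[6, 5, 2]
[6, 5, 2]
True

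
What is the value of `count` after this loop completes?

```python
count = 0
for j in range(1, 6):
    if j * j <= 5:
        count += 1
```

Count numbers where j² ≤ 5
`count` takes the values: 0 → 1 → 2

Answer: 2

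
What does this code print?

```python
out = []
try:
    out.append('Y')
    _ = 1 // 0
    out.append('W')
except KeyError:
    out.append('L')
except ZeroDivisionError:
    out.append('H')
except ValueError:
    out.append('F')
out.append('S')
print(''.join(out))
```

Execution trace: 'Y' (try body) → 'H' (except ZeroDivisionError) → 'S' (after the try/except). Output: YHS

Answer: YHS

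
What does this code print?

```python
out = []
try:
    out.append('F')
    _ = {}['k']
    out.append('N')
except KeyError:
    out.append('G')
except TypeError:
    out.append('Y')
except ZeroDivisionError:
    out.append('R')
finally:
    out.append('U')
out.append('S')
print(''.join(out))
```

Execution trace: 'F' (try body) → 'G' (except KeyError) → 'U' (finally) → 'S' (after the try/except). Output: FGUS

Answer: FGUS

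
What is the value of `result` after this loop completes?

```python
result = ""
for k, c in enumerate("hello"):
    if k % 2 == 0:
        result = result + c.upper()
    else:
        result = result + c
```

Uppercase even positions in 'hello'
`result` takes the values: "" → "H" → "He" → "HeL" → "HeLl" → "HeLlO"

Answer: "HeLlO"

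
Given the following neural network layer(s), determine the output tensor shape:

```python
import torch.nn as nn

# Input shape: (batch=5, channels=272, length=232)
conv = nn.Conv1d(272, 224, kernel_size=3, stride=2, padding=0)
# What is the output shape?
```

Input: (5, 272, 232) -> Output: (5, 224, 115)

Answer: (5, 224, 115)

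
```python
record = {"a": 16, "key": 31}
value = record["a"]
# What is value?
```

Trace:
`record = {"a": 16, "key": 31}` → record = {'a': 16, 'key': 31}
`value = record["a"]` → value = 16
So value = 16

Answer: 16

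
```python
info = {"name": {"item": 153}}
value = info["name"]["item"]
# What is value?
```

Trace:
`info = {"name": {"item": 153}}` → info = {'name': {'item': 153}}
`value = info["name"]["item"]` → value = 153
So value = 153

Answer: 153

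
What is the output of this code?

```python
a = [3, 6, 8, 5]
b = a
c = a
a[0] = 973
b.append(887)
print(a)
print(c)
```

Key concept: multiple aliases.
Step by step:
`a = [3, 6, 8, 5]` → a = [3, 6, 8, 5]
`b = a` → b = [3, 6, 8, 5] (same object as a)
`c = a` → c = [3, 6, 8, 5] (same object as a, b)
`a[0] = 973` → a = [973, 6, 8, 5] (same object as b, c); b = [973, 6, 8, 5] (same object as a, c); c = [973, 6, 8, 5] (same object as a, b)
`b.append(887)` → a = [973, 6, 8, 5, 887] (same object as b, c); b = [973, 6, 8, 5, 887] (same object as a, c); c = [973, 6, 8, 5, 887] (same object as a, b)
`print(a)` → prints [973, 6, 8, 5, 887]
`print(c)` → prints [973, 6, 8, 5, 887]

Answer:
[973, 6, 8, 5, 887]
[973, 6, 8, 5, 887]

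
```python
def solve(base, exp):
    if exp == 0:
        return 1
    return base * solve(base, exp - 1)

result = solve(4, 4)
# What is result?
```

solve(4, 4) = 4 * 4 * 4 * 4 = 256

Answer: 256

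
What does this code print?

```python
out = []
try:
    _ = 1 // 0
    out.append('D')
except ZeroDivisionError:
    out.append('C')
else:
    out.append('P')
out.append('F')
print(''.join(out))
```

Execution trace: 'C' (except ZeroDivisionError) → 'F' (after the try/except). Output: CF

Answer: CF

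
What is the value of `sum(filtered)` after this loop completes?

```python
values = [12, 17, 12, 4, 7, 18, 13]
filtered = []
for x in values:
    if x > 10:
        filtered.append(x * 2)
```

Sum of doubled values > 10
`filtered` takes the values: [] → [24] → [24, 34] → [24, 34, 24] → [24, 34, 24, 36] → [24, 34, 24, 36, 26]
So `sum(filtered)` = 144

Answer: 144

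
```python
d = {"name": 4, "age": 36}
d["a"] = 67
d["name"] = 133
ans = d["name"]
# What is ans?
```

Trace:
`d = {"name": 4, "age": 36}` → d = {'name': 4, 'age': 36}
`d["a"] = 67` → d = {'name': 4, 'age': 36, 'a': 67}
`d["name"] = 133` → d = {'name': 133, 'age': 36, 'a': 67}
`ans = d["name"]` → ans = 133
So ans = 133

Answer: 133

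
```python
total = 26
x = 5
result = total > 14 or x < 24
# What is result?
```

Trace:
`total = 26` → total = 26
`x = 5` → x = 5
`result = total > 14 or x < 24` → result = True
So result = True

Answer: True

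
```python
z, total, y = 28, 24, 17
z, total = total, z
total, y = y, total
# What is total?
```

Trace:
`z, total, y = 28, 24, 17` → z = 28; total = 24; y = 17
`z, total = total, z` → z = 24; total = 28
`total, y = y, total` → total = 17; y = 28
So total = 17

Answer: 17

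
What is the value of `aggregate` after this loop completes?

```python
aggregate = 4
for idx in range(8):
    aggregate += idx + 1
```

Start at 4, add 1 to 8 = 40
`aggregate` takes the values: 4 → 5 → 7 → 10 → 14 → 19 → 25 → 32 → 40

Answer: 40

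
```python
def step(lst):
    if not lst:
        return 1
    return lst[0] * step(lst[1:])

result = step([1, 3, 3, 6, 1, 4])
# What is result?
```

Product over [1, 3, 3, 6, 1, 4] = 1 * 3 * 3 * 6 * 1 * 4 = 216

Answer: 216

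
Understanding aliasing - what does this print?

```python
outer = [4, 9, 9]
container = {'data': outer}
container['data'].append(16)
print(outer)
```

Key concept: dict holds reference to list.
Step by step:
`outer = [4, 9, 9]` → outer = [4, 9, 9]
`container = {'data': outer}` → container = {'data': [4, 9, 9]}
`container['data'].append(16)` → outer = [4, 9, 9, 16]; container = {'data': [4, 9, 9, 16]}
`print(outer)` → prints [4, 9, 9, 16]

Answer: [4, 9, 9, 16]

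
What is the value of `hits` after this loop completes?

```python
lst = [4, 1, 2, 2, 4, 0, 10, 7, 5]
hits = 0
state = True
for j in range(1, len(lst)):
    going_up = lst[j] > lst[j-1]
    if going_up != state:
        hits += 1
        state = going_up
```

Count direction changes in [4, 1, 2, 2, 4, 0, 10, 7, 5]
`hits` takes the values: 0 → 1 → 2 → 3 → 4 → 5 → 6 → 7

Answer: 7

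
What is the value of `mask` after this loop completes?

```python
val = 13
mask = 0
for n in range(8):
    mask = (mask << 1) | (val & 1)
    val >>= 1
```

Reverse lowest 8 bits of 13
`mask` takes the values: 0 → 1 → 2 → 5 → 11 → 22 → 44 → 88 → 176

Answer: 176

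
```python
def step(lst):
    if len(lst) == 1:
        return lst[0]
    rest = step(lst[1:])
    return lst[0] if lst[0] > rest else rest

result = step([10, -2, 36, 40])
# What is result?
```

Recursive max over [10, -2, 36, 40] = 40

Answer: 40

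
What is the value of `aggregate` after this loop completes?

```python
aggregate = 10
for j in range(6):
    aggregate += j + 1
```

Start at 10, add 1 to 6 = 31
`aggregate` takes the values: 10 → 11 → 13 → 16 → 20 → 25 → 31

Answer: 31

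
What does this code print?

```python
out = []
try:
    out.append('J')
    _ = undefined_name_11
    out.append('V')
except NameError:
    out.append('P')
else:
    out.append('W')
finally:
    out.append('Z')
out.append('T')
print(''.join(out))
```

Execution trace: 'J' (try body) → 'P' (except NameError) → 'Z' (finally) → 'T' (after the try/except). Output: JPZT

Answer: JPZT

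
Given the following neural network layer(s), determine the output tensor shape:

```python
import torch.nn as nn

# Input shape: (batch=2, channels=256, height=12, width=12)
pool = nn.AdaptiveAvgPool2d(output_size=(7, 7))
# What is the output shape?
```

Input: (2, 256, 12, 12) -> Output: (2, 256, 7, 7)

Answer: (2, 256, 7, 7)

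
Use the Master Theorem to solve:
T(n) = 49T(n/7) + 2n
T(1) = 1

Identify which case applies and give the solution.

a=49, b=7, f(n)=2n. log_7(49) = 2. Since c=1 < 2, Case 1 applies: T(n) = Θ(n^log_b(a)) = O(n^2).

Answer: O(n^2) - Case 1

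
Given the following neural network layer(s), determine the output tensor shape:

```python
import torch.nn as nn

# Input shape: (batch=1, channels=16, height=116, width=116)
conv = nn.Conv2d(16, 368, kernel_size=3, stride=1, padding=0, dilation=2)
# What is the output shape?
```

Input: (1, 16, 116, 116) -> Output: (1, 368, 112, 112)

Answer: (1, 368, 112, 112)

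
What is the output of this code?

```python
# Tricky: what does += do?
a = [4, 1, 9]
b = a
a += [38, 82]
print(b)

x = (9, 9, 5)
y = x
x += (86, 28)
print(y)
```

Key concept: += behavior differs for mutable vs immutable.
Step by step:
`a = [4, 1, 9]` → a = [4, 1, 9]
`b = a` → b = [4, 1, 9] (same object as a)
`a += [38, 82]` → a = [4, 1, 9, 38, 82] (same object as b); b = [4, 1, 9, 38, 82] (same object as a)
`print(b)` → prints [4, 1, 9, 38, 82]
`x = (9, 9, 5)` → x = (9, 9, 5)
`y = x` → y = (9, 9, 5)
`x += (86, 28)` → x = (9, 9, 5, 86, 28)
`print(y)` → prints (9, 9, 5)

Answer:
[4, 1, 9, 38, 82]
(9, 9, 5)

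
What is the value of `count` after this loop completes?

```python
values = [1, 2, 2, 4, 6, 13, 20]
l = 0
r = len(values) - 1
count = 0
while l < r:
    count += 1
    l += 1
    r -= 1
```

Iterations until pointers meet (list length 7)
`count` takes the values: 0 → 1 → 2 → 3

Answer: 3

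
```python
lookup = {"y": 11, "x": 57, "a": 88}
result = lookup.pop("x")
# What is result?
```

Trace:
`lookup = {"y": 11, "x": 57, "a": 88}` → lookup = {'y': 11, 'x': 57, 'a': 88}
`result = lookup.pop("x")` → lookup = {'y': 11, 'a': 88}; result = 57
So result = 57

Answer: 57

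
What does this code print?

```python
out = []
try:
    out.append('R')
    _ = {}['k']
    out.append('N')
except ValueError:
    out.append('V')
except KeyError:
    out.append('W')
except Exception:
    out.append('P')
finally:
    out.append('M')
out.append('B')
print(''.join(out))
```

Execution trace: 'R' (try body) → 'W' (except KeyError) → 'M' (finally) → 'B' (after the try/except). Output: RWMB

Answer: RWMB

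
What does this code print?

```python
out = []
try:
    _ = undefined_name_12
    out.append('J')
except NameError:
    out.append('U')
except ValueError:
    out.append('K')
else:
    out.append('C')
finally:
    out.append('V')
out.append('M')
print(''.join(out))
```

Execution trace: 'U' (except NameError) → 'V' (finally) → 'M' (after the try/except). Output: UVM

Answer: UVM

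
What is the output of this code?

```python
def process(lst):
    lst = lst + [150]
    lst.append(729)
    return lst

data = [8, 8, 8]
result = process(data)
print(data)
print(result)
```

Key concept: rebinding parameter vs mutation.
Step by step:
`data = [8, 8, 8]` → data = [8, 8, 8]
`result = process(data)` → result = [8, 8, 8, 150, 729]
`print(data)` → prints [8, 8, 8]
`print(result)` → prints [8, 8, 8, 150, 729]

Answer:
[8, 8, 8]
[8, 8, 8, 150, 729]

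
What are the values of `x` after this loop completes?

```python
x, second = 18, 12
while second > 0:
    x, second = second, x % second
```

GCD of 18 and 12
`x` takes the values: 18 → 12 → 6

Answer: 6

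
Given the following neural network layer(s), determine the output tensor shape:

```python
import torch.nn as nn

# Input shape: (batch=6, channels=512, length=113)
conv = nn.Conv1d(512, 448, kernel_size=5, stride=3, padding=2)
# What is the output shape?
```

Input: (6, 512, 113) -> Output: (6, 448, 38)

Answer: (6, 448, 38)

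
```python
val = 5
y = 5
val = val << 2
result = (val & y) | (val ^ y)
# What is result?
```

Trace:
`val = 5` → val = 5
`y = 5` → y = 5
`val = val << 2` → val = 20
`result = (val & y) | (val ^ y)` → result = 21
So result = 21

Answer: 21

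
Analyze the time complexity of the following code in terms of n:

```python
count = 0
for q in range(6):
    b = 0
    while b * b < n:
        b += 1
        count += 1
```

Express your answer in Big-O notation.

Each loop level contributes: 1 × √n. Multiplying the contributions gives O(√n).

Answer: O(√n)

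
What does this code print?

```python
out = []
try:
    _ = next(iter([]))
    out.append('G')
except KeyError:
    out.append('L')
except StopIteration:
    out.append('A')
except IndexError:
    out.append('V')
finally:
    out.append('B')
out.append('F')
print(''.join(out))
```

Execution trace: 'A' (except StopIteration) → 'B' (finally) → 'F' (after the try/except). Output: ABF

Answer: ABF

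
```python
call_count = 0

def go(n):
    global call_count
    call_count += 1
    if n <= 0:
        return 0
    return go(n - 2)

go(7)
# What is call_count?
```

Linear recursion stepping by 2: 5 calls from n=7 down to ≤0.

Answer: 5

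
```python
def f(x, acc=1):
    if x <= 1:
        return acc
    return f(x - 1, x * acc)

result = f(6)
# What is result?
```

Accumulator trace (n, acc): (6, 1) -> (5, 6) -> (4, 30) -> (3, 120) -> (2, 360) -> (1, 720) -> return 720

Answer: 720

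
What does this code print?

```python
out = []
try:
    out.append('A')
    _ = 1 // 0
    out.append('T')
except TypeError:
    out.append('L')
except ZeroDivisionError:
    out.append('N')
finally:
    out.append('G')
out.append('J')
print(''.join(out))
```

Execution trace: 'A' (try body) → 'N' (except ZeroDivisionError) → 'G' (finally) → 'J' (after the try/except). Output: ANGJ

Answer: ANGJ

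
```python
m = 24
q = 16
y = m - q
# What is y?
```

Trace:
`m = 24` → m = 24
`q = 16` → q = 16
`y = m - q` → y = 8
So y = 8

Answer: 8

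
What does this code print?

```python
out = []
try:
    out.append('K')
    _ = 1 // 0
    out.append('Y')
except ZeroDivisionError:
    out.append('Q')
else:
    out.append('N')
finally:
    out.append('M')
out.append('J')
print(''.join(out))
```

Execution trace: 'K' (try body) → 'Q' (except ZeroDivisionError) → 'M' (finally) → 'J' (after the try/except). Output: KQMJ

Answer: KQMJ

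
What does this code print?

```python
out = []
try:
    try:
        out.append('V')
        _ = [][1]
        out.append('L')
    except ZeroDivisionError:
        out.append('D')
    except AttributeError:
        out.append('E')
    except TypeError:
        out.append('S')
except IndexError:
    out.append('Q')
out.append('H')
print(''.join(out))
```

Execution trace: 'V' (try body) → 'Q' (outer except IndexError) → 'H' (after the try/except). Output: VQH

Answer: VQH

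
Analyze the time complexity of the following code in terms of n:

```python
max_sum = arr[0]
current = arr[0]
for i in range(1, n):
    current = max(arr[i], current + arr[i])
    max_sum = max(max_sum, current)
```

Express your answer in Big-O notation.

This is Kadane's algorithm for maximum subarray. Time complexity: O(n).

Answer: O(n)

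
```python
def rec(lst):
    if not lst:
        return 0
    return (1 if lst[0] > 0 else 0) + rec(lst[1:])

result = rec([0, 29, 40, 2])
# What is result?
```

Count of positive elements in [0, 29, 40, 2] = 3

Answer: 3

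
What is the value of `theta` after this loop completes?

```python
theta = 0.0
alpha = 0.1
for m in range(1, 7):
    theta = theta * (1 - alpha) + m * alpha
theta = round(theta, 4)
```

Moving average with lr=0.1
`theta` takes the values: 0.0 → 0.1 → 0.29 → 0.561 → 0.9049 → 1.31441 → 1.782969 → 1.783

Answer: 1.783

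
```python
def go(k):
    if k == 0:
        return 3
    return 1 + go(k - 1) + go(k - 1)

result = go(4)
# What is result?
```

go(k) = 1 + 2·go(k-1), go(0)=3. Closed form: (3+1)·2^4 - 1 = 63.

Answer: 63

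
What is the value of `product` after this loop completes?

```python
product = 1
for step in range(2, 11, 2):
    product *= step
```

Product of even numbers 2 to 10
`product` takes the values: 1 → 2 → 8 → 48 → 384 → 3840

Answer: 3840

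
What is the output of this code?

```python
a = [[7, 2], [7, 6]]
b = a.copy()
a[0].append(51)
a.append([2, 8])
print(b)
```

Key concept: shallow copy with nested lists.
Step by step:
`a = [[7, 2], [7, 6]]` → a = [[7, 2], [7, 6]]
`b = a.copy()` → b = [[7, 2], [7, 6]]
`a[0].append(51)` → a = [[7, 2, 51], [7, 6]]; b = [[7, 2, 51], [7, 6]]
`a.append([2, 8])` → a = [[7, 2, 51], [7, 6], [2, 8]]
`print(b)` → prints [[7, 2, 51], [7, 6]]

Answer: [[7, 2, 51], [7, 6]]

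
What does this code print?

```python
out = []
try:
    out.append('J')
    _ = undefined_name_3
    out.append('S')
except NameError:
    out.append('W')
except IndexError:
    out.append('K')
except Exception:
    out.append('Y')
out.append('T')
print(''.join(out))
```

Execution trace: 'J' (try body) → 'W' (except NameError) → 'T' (after the try/except). Output: JWT

Answer: JWT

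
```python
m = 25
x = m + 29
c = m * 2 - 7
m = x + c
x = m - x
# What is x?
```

Trace:
`m = 25` → m = 25
`x = m + 29` → x = 54
`c = m * 2 - 7` → c = 43
`m = x + c` → m = 97
`x = m - x` → x = 43
So x = 43

Answer: 43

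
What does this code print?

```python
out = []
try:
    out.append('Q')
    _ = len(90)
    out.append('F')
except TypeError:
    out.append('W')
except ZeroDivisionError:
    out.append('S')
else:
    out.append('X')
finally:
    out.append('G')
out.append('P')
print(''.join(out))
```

Execution trace: 'Q' (try body) → 'W' (except TypeError) → 'G' (finally) → 'P' (after the try/except). Output: QWGP

Answer: QWGP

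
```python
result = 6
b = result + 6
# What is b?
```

Trace:
`result = 6` → result = 6
`b = result + 6` → b = 12
So b = 12

Answer: 12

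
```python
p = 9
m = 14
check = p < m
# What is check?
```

Trace:
`p = 9` → p = 9
`m = 14` → m = 14
`check = p < m` → check = True
So check = True

Answer: True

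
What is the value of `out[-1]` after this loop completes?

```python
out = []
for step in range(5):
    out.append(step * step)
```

Last element of squares 0 to 4
`out` takes the values: [] → [0] → [0, 1] → [0, 1, 4] → [0, 1, 4, 9] → [0, 1, 4, 9, 16]
So `out[-1]` = 16

Answer: 16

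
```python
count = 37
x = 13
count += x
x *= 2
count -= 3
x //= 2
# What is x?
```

Trace:
`count = 37` → count = 37
`x = 13` → x = 13
`count += x` → count = 50
`x *= 2` → x = 26
`count -= 3` → count = 47
`x //= 2` → x = 13
So x = 13

Answer: 13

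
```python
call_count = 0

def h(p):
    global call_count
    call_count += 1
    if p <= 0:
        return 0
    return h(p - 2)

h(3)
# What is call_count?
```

Linear recursion stepping by 2: 3 calls from p=3 down to ≤0.

Answer: 3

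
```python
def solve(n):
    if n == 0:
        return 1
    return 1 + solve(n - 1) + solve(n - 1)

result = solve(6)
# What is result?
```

solve(n) = 1 + 2·solve(n-1), solve(0)=1. Closed form: (1+1)·2^6 - 1 = 127.

Answer: 127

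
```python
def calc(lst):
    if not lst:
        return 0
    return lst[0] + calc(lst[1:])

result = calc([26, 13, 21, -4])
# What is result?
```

26 + 13 + 21 + (-4) + 0 = 56

Answer: 56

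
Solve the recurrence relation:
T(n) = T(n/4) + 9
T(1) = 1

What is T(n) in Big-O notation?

Each step divides n by 4 and adds 9. After log_4(n) steps we reach T(1)=1. So T(n) = 9·log_4(n) + 1 = O(log n).

Answer: O(log n)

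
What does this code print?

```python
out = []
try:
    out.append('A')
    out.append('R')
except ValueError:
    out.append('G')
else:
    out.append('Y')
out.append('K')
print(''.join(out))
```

Execution trace: 'A' (try body) → 'R' (try body, no exception) → 'Y' (else) → 'K' (after the try/except). Output: ARYK

Answer: ARYK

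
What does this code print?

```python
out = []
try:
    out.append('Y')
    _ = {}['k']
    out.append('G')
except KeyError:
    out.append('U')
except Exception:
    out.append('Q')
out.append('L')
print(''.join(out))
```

Execution trace: 'Y' (try body) → 'U' (except KeyError) → 'L' (after the try/except). Output: YUL

Answer: YUL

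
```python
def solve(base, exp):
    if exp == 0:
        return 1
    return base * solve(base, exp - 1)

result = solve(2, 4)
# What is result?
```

solve(2, 4) = 2 * 2 * 2 * 2 = 16

Answer: 16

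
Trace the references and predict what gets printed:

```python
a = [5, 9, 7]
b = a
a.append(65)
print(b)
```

Key concept: basic list aliasing.
Step by step:
`a = [5, 9, 7]` → a = [5, 9, 7]
`b = a` → b = [5, 9, 7] (same object as a)
`a.append(65)` → a = [5, 9, 7, 65] (same object as b); b = [5, 9, 7, 65] (same object as a)
`print(b)` → prints [5, 9, 7, 65]

Answer: [5, 9, 7, 65]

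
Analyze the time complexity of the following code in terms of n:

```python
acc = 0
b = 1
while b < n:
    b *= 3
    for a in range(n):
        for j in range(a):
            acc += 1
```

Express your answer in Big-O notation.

Each loop level contributes: log n × n × n. Multiplying the contributions gives O(n^2 log n).

Answer: O(n^2 log n)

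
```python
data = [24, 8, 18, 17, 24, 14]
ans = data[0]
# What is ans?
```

Trace:
`data = [24, 8, 18, 17, 24, 14]` → data = [24, 8, 18, 17, 24, 14]
`ans = data[0]` → ans = 24
So ans = 24

Answer: 24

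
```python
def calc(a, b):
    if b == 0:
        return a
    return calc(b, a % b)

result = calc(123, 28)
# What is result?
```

calc(123, 28) -> calc(28, 11) -> calc(11, 6) -> calc(6, 5) -> calc(5, 1) -> calc(1, 0) -> 1

Answer: 1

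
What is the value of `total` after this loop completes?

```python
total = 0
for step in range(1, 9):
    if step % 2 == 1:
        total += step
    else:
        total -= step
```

Add odd, subtract even
`total` takes the values: 0 → 1 → -1 → 2 → -2 → 3 → -3 → 4 → -4

Answer: -4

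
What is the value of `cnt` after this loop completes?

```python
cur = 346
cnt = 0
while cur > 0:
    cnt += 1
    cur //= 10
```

Count digits by repeated division by 10
`cnt` takes the values: 0 → 1 → 2 → 3

Answer: 3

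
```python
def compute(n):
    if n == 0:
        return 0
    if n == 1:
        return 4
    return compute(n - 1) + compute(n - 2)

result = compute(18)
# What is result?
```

Build up from base cases: compute(0)=0, compute(1)=4, compute(2)=4, compute(3)=8, compute(4)=12, compute(5)=20, compute(6)=32, ..., compute(18)=10336

Answer: 10336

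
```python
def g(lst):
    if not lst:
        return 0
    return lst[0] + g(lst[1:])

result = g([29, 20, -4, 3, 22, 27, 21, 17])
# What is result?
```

29 + 20 + (-4) + 3 + 22 + 27 + 21 + 17 + 0 = 135

Answer: 135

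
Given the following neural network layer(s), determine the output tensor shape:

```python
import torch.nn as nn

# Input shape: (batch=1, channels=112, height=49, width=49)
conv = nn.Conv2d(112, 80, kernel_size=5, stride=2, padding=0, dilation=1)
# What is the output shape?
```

Input: (1, 112, 49, 49) -> Output: (1, 80, 23, 23)

Answer: (1, 80, 23, 23)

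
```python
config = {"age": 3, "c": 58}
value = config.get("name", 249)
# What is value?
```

Trace:
`config = {"age": 3, "c": 58}` → config = {'age': 3, 'c': 58}
`value = config.get("name", 249)` → value = 249
So value = 249

Answer: 249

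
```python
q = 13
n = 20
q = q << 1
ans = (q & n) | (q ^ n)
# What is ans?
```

Trace:
`q = 13` → q = 13
`n = 20` → n = 20
`q = q << 1` → q = 26
`ans = (q & n) | (q ^ n)` → ans = 30
So ans = 30

Answer: 30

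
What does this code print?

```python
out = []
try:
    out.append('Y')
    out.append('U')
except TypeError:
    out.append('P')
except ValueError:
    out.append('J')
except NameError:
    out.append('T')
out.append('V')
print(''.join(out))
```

Execution trace: 'Y' (try body) → 'U' (try body, no exception) → 'V' (after the try/except). Output: YUV

Answer: YUV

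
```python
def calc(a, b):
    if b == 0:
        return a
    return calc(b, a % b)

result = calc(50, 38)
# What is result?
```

calc(50, 38) -> calc(38, 12) -> calc(12, 2) -> calc(2, 0) -> 2

Answer: 2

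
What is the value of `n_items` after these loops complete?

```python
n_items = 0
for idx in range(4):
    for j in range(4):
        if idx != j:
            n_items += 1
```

4² - 4 (exclude diagonal)
`n_items` takes the values: 0 → 1 → 2 → 3 → 4 → 5 → 6 → 7 → 8 → 9 → 10 → 11 → 12

Answer: 12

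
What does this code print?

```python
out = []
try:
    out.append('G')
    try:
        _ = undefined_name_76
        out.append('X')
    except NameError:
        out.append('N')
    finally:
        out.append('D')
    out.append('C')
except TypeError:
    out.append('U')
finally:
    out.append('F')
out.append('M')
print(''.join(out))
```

Execution trace: 'G' (try body) → 'N' (inner except NameError) → 'D' (inner finally) → 'C' (try body, no exception) → 'F' (finally) → 'M' (after the try/except). Output: GNDCFM

Answer: GNDCFM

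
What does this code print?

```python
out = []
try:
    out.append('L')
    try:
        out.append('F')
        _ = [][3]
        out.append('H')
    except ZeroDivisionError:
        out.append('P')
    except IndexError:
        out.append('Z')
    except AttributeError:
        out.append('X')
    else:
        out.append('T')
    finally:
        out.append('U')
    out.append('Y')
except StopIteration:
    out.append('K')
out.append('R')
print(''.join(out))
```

Execution trace: 'L' (try body) → 'F' (inner try body) → 'Z' (inner except IndexError) → 'U' (inner finally) → 'Y' (try body, no exception) → 'R' (after the try/except). Output: LFZUYR

Answer: LFZUYR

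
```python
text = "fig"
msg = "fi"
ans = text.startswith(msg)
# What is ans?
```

Trace:
`text = "fig"` → text = 'fig'
`msg = "fi"` → msg = 'fi'
`ans = text.startswith(msg)` → ans = True
So ans = True

Answer: True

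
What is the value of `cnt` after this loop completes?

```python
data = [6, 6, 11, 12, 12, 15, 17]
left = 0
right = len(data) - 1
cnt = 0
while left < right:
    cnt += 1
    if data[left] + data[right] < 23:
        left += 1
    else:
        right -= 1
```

Steps to find pair summing to 23
`cnt` takes the values: 0 → 1 → 2 → 3 → 4 → 5 → 6

Answer: 6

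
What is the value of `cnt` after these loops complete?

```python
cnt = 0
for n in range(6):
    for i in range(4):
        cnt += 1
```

6 * 4 = 24
`cnt` takes the values: 0 → 1 → 2 → 3 → 4 → 5 → 6 → 7 → 8 → 9 → 10 → 11 → 12 → 13 → 14 → 15 → 16 → 17 → 18 → 19 → 20 → 21 → 22 → 23 → 24

Answer: 24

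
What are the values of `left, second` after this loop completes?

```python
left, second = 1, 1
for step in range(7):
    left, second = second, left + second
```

Fibonacci: after 7 iterations
`left, second` takes the values: (1, 1) → (1, 2) → (2, 3) → (3, 5) → (5, 8) → (8, 13) → (13, 21) → (21, 34)

Answer: 21, 34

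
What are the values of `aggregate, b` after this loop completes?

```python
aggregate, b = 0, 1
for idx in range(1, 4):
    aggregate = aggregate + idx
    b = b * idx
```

Sum and factorial of 1 to 3
`aggregate, b` takes the values: (0, 1) → (1, 1) → (3, 1) → (3, 2) → (6, 2) → (6, 6)

Answer: 6, 6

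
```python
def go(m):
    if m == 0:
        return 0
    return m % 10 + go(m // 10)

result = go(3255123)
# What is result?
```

Sum of digits of 3255123: 3 + 2 + 1 + 5 + 5 + 2 + 3 = 21

Answer: 21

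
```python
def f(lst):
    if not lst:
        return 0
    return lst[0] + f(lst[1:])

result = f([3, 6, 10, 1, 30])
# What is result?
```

3 + 6 + 10 + 1 + 30 + 0 = 50

Answer: 50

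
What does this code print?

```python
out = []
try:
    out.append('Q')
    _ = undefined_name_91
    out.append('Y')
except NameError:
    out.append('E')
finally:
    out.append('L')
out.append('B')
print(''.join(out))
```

Execution trace: 'Q' (try body) → 'E' (except NameError) → 'L' (finally) → 'B' (after the try/except). Output: QELB

Answer: QELB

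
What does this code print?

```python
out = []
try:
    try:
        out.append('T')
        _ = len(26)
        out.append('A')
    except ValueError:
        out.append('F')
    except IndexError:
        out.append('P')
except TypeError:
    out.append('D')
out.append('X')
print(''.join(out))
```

Execution trace: 'T' (inner try body) → 'D' (outer except TypeError) → 'X' (after the try/except). Output: TDX

Answer: TDX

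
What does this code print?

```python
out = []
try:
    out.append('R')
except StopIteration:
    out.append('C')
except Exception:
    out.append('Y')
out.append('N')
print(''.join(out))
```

Execution trace: 'R' (try body, no exception) → 'N' (after the try/except). Output: RN

Answer: RN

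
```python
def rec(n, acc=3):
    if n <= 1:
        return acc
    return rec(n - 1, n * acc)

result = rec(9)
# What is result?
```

Accumulator trace (n, acc): (9, 3) -> (8, 27) -> (7, 216) -> (6, 1512) -> (5, 9072) -> (4, 45360) -> (3, 181440) -> (2, 544320) -> (1, 1088640) -> return 1088640

Answer: 1088640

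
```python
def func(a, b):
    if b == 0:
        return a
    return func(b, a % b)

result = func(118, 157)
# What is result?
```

func(118, 157) -> func(157, 118) -> func(118, 39) -> func(39, 1) -> func(1, 0) -> 1

Answer: 1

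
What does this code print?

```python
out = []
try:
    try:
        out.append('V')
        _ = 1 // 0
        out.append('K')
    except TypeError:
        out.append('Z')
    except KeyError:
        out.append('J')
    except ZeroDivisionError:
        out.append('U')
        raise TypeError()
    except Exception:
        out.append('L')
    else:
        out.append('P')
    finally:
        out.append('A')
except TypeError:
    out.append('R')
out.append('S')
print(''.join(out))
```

Execution trace: 'V' (inner try body) → 'U' (inner except ZeroDivisionError) → 'A' (inner finally) → 'R' (outer except TypeError) → 'S' (after the try/except). Output: VUARS

Answer: VUARS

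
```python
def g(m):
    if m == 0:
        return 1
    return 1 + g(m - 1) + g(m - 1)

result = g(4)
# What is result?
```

g(m) = 1 + 2·g(m-1), g(0)=1. Closed form: (1+1)·2^4 - 1 = 31.

Answer: 31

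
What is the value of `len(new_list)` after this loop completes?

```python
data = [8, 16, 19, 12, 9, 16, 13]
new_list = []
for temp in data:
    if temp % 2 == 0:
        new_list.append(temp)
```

Count even numbers in [8, 16, 19, 12, 9, 16, 13]
`new_list` takes the values: [] → [8] → [8, 16] → [8, 16, 12] → [8, 16, 12, 16]
So `len(new_list)` = 4

Answer: 4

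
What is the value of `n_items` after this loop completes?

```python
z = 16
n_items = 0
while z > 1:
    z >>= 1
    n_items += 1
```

Count right shifts until 1
`n_items` takes the values: 0 → 1 → 2 → 3 → 4

Answer: 4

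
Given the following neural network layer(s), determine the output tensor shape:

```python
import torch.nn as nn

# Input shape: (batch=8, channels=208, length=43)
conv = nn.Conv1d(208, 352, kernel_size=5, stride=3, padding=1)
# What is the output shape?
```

Input: (8, 208, 43) -> Output: (8, 352, 14)

Answer: (8, 352, 14)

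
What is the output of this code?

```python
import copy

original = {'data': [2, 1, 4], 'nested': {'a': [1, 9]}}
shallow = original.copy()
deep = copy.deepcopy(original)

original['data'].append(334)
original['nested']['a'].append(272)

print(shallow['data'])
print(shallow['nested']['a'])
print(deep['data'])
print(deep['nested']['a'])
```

Key concept: comparing shallow vs deep copy.
Step by step:
`original = {'data': [2, 1, 4], 'nested': {'a': [1, 9]}}` → original = {'data': [2, 1, 4], 'nested': {'a': [1, 9]}}
`shallow = original.copy()` → shallow = {'data': [2, 1, 4], 'nested': {'a': [1, 9]}}
`deep = copy.deepcopy(original)` → deep = {'data': [2, 1, 4], 'nested': {'a': [1, 9]}}
`original['data'].append(334)` → original = {'data': [2, 1, 4, 334], 'nested': {'a': [1, 9]}}; shallow = {'data': [2, 1, 4, 334], 'nested': {'a': [1, 9]}}
`original['nested']['a'].append(272)` → original = {'data': [2, 1, 4, 334], 'nested': {'a': [1, 9, 272]}}; shallow = {'data': [2, 1, 4, 334], 'nested': {'a': [1, 9, 272]}}
`print(shallow['data'])` → prints [2, 1, 4, 334]
`print(shallow['nested']['a'])` → prints [1, 9, 272]
`print(deep['data'])` → prints [2, 1, 4]
`print(deep['nested']['a'])` → prints [1, 9]

Answer:
[2, 1, 4, 334]
[1, 9, 272]
[2, 1, 4]
[1, 9]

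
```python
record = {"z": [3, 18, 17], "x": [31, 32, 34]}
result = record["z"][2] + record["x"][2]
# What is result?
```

Trace:
`record = {"z": [3, 18, 17], "x": [31, 32, 34]}` → record = {'z': [3, 18, 17], 'x': [31, 32, 34]}
`result = record["z"][2] + record["x"][2]` → result = 51
So result = 51

Answer: 51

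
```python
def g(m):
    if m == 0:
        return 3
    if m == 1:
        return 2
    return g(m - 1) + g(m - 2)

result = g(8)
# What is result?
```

Build up from base cases: g(0)=3, g(1)=2, g(2)=5, g(3)=7, g(4)=12, g(5)=19, g(6)=31, ..., g(8)=81

Answer: 81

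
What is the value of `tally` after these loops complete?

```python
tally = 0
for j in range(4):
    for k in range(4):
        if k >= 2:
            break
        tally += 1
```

Inner breaks at 2, outer runs 4 times
`tally` takes the values: 0 → 1 → 2 → 3 → 4 → 5 → 6 → 7 → 8

Answer: 8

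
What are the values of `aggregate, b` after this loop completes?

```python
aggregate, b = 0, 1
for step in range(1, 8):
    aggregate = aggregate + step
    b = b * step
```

Sum and factorial of 1 to 7
`aggregate, b` takes the values: (0, 1) → (1, 1) → (3, 1) → (3, 2) → (6, 2) → (6, 6) → (10, 6) → (10, 24) → (15, 24) → (15, 120) → (21, 120) → (21, 720) → (28, 720) → (28, 5040)

Answer: 28, 5040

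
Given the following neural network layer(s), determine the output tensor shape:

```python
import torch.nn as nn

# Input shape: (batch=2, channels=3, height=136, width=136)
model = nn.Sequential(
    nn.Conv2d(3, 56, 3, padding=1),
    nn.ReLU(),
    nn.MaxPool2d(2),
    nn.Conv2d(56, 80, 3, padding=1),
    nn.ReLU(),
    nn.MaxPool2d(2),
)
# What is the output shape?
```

Input: (2, 3, 136, 136) -> after first Conv2d: (2, 56, 136, 136) -> after first MaxPool2d: (2, 56, 68, 68) -> after second Conv2d: (2, 80, 68, 68) -> Output: (2, 80, 34, 34)

Answer: (2, 80, 34, 34)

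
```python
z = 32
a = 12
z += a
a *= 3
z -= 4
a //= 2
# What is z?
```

Trace:
`z = 32` → z = 32
`a = 12` → a = 12
`z += a` → z = 44
`a *= 3` → a = 36
`z -= 4` → z = 40
`a //= 2` → a = 18
So z = 40

Answer: 40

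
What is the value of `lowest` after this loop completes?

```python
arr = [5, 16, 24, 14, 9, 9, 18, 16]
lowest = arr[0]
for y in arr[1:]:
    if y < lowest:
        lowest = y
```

Minimum of [5, 16, 24, 14, 9, 9, 18, 16]
`lowest` takes the values: 5

Answer: 5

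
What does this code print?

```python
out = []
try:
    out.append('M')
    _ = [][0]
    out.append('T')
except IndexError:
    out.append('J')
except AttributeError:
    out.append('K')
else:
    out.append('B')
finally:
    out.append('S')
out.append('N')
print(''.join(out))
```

Execution trace: 'M' (try body) → 'J' (except IndexError) → 'S' (finally) → 'N' (after the try/except). Output: MJSN

Answer: MJSN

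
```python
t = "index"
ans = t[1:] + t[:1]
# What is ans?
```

Trace:
`t = "index"` → t = 'index'
`ans = t[1:] + t[:1]` → ans = 'ndexi'
So ans = 'ndexi'

Answer: 'ndexi'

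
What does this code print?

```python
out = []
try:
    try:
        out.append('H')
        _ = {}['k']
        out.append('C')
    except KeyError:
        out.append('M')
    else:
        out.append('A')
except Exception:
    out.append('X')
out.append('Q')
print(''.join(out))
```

Execution trace: 'H' (inner try body) → 'M' (inner except KeyError) → 'Q' (after the try/except). Output: HMQ

Answer: HMQ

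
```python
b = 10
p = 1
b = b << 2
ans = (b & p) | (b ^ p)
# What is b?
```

Trace:
`b = 10` → b = 10
`p = 1` → p = 1
`b = b << 2` → b = 40
`ans = (b & p) | (b ^ p)` → ans = 41
So b = 40

Answer: 40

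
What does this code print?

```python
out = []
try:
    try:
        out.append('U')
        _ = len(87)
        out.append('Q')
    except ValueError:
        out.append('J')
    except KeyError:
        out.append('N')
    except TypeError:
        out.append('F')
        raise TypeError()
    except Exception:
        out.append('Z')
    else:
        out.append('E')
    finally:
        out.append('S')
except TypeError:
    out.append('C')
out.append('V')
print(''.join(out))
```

Execution trace: 'U' (inner try body) → 'F' (inner except TypeError) → 'S' (inner finally) → 'C' (outer except TypeError) → 'V' (after the try/except). Output: UFSCV

Answer: UFSCV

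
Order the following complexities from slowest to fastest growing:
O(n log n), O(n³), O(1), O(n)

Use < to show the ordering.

Ordered by growth rate: O(1) < O(n) < O(n log n) < O(n³)

Answer: O(1) < O(n) < O(n log n) < O(n³)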